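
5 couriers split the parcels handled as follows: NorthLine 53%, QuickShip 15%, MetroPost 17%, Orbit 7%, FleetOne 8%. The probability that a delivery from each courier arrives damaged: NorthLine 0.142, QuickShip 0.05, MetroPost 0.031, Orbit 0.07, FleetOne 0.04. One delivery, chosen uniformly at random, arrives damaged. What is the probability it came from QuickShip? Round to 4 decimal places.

By Bayes' rule, posterior ∝ prior × likelihood:
  NorthLine: 0.53 × 0.142 = 0.07526
  QuickShip: 0.15 × 0.05 = 0.0075
  MetroPost: 0.17 × 0.031 = 0.00527
  Orbit: 0.07 × 0.07 = 0.0049
  FleetOne: 0.08 × 0.04 = 0.0032
Sum = 0.09613.
P(QuickShip | evidence) = 0.0075 / 0.09613 ≈ 0.0780.

0.0780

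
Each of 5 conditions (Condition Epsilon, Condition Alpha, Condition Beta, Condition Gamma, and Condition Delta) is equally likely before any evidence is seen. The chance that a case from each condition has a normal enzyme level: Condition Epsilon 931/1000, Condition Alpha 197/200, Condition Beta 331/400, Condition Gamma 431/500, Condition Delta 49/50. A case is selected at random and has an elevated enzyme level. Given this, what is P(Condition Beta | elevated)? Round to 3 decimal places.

0.416

Taking complements, P(elevated | each) = Condition Epsilon 0.069, Condition Alpha 0.015, Condition Beta 0.1725, Condition Gamma 0.138, Condition Delta 0.02.
Since the prior is uniform, the posterior is proportional to the likelihood:
  Condition Epsilon: 0.069
  Condition Alpha: 0.015
  Condition Beta: 0.1725
  Condition Gamma: 0.138
  Condition Delta: 0.02
Sum = 0.4145.
P(Condition Beta | evidence) = 0.1725 / 0.4145 ≈ 0.416.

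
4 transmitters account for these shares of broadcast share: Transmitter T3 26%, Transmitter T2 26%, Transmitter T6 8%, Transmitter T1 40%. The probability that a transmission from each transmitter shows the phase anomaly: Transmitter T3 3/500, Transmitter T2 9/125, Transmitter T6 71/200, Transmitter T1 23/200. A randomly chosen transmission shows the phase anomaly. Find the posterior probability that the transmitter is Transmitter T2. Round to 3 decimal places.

0.198

By Bayes' rule, posterior ∝ prior × likelihood:
  Transmitter T3: 0.26 × 0.006 = 0.00156
  Transmitter T2: 0.26 × 0.072 = 0.01872
  Transmitter T6: 0.08 × 0.355 = 0.0284
  Transmitter T1: 0.4 × 0.115 = 0.046
Total = 0.09468.
P(Transmitter T2 | evidence) = 0.01872 / 0.09468 ≈ 0.198.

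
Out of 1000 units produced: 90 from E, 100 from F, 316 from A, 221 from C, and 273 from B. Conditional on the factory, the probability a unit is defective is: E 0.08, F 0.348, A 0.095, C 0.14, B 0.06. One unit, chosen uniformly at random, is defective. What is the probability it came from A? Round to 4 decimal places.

Compute prior × likelihood for every hypothesis:
  E: 0.09 × 0.08 = 0.0072
  F: 0.1 × 0.348 = 0.0348
  A: 0.316 × 0.095 = 0.03002
  C: 0.221 × 0.14 = 0.03094
  B: 0.273 × 0.06 = 0.01638
Normalizing constant = 0.11934.
P(A | evidence) = 0.03002 / 0.11934 ≈ 0.2516.

0.2516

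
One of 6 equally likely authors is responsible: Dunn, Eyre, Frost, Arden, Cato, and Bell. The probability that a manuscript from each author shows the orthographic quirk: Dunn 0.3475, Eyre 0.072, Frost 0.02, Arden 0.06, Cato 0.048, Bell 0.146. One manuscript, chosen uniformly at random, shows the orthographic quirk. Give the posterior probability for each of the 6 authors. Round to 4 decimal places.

Dunn 0.5011, Eyre 0.1038, Frost 0.0288, Arden 0.0865, Cato 0.0692, Bell 0.2105

Since the prior is uniform, the posterior is proportional to the likelihood:
  Dunn: 0.3475
  Eyre: 0.072
  Frost: 0.02
  Arden: 0.06
  Cato: 0.048
  Bell: 0.146
Normalizing constant = 0.6935.
P(Dunn | quirk) = 0.3475/0.6935 ≈ 0.5011
P(Eyre | quirk) = 0.072/0.6935 ≈ 0.1038
P(Frost | quirk) = 0.02/0.6935 ≈ 0.0288
P(Arden | quirk) = 0.06/0.6935 ≈ 0.0865
P(Cato | quirk) = 0.048/0.6935 ≈ 0.0692
P(Bell | quirk) = 0.146/0.6935 ≈ 0.2105
(Check: 0.5011+0.1038+0.0288+0.0865+0.0692+0.2105 = 0.9999.)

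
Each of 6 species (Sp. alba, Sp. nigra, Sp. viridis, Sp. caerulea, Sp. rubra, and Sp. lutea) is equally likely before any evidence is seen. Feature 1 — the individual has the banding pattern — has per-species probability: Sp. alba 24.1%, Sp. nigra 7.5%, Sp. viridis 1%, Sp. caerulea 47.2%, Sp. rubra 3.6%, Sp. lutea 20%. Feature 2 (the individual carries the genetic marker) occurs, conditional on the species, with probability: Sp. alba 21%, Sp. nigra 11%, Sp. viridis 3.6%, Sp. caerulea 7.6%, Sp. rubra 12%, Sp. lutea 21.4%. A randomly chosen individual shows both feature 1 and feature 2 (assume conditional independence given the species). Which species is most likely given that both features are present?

Since the prior is uniform, the posterior is proportional to the likelihood:
  Sp. alba: 0.241 × 0.21 = 0.05061
  Sp. nigra: 0.075 × 0.11 = 0.00825
  Sp. viridis: 0.01 × 0.036 = 0.00036
  Sp. caerulea: 0.472 × 0.076 = 0.035872
  Sp. rubra: 0.036 × 0.12 = 0.00432
  Sp. lutea: 0.2 × 0.214 = 0.0428
Normalizing constant = 0.142212.
Largest term belongs to Sp. alba, so Sp. alba is most probable.

Sp. alba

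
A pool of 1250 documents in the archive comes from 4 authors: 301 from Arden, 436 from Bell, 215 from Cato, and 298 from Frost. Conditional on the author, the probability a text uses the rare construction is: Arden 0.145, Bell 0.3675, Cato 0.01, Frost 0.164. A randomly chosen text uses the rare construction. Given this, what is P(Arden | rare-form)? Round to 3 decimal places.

Prior × likelihood for each hypothesis:
  Arden: 0.2408 × 0.145 = 0.034916
  Bell: 0.3488 × 0.3675 = 0.128184
  Cato: 0.172 × 0.01 = 0.00172
  Frost: 0.2384 × 0.164 = 0.0390976
Total = 0.2039176.
P(Arden | evidence) = 0.034916 / 0.2039176 ≈ 0.171.

0.171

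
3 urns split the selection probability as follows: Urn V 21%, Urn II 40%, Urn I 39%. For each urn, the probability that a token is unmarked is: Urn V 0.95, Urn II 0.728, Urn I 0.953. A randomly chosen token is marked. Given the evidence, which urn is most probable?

Urn II

Taking complements, P(marked | each) = Urn V 0.05, Urn II 0.272, Urn I 0.047.
Prior × likelihood for each hypothesis:
  Urn V: 0.21 × 0.05 = 0.0105
  Urn II: 0.4 × 0.272 = 0.1088
  Urn I: 0.39 × 0.047 = 0.01833
Total = 0.13763.
Largest term belongs to Urn II, so Urn II is most probable.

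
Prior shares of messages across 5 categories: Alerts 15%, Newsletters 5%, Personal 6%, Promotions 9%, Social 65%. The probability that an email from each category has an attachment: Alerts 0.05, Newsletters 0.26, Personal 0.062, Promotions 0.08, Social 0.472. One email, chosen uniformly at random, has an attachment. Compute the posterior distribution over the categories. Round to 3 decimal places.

Unnormalized posteriors (prior × likelihood):
  Alerts: 0.15 × 0.05 = 0.0075
  Newsletters: 0.05 × 0.26 = 0.013
  Personal: 0.06 × 0.062 = 0.00372
  Promotions: 0.09 × 0.08 = 0.0072
  Social: 0.65 × 0.472 = 0.3068
Total = 0.33822.
P(Alerts | attachment) = 0.0075/0.33822 ≈ 0.022
P(Newsletters | attachment) = 0.013/0.33822 ≈ 0.038
P(Personal | attachment) = 0.00372/0.33822 ≈ 0.011
P(Promotions | attachment) = 0.0072/0.33822 ≈ 0.021
P(Social | attachment) = 0.3068/0.33822 ≈ 0.907

Alerts 0.022, Newsletters 0.038, Personal 0.011, Promotions 0.021, Social 0.907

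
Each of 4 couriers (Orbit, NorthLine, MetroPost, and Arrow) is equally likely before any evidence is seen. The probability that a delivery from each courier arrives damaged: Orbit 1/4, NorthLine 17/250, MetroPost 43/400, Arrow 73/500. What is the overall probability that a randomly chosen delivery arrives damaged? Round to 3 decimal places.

Since the prior is uniform, the posterior is proportional to the likelihood:
  Orbit: 0.25
  NorthLine: 0.068
  MetroPost: 0.1075
  Arrow: 0.146
P(damaged) = (1/4) × (0.25 + 0.068 + 0.1075 + 0.146) = 0.5715/4 ≈ 0.143.

0.143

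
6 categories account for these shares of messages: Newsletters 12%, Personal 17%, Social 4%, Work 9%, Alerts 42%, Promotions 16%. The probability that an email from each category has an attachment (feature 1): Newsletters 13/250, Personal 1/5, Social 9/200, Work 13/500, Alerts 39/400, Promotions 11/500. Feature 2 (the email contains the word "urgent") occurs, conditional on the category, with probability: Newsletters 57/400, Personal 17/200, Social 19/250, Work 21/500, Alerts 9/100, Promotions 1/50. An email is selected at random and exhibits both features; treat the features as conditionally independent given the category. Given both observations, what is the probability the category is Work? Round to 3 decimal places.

By Bayes' rule, posterior ∝ prior × likelihood:
  Newsletters: 0.12 × 0.052 × 0.1425 = 0.0008892
  Personal: 0.17 × 0.2 × 0.085 = 0.00289
  Social: 0.04 × 0.045 × 0.076 = 0.0001368
  Work: 0.09 × 0.026 × 0.042 = 0.00009828
  Alerts: 0.42 × 0.0975 × 0.09 = 0.0036855
  Promotions: 0.16 × 0.022 × 0.02 = 0.0000704
Sum = 0.00777018.
P(Work | evidence) = 0.00009828 / 0.00777018 ≈ 0.013.

0.013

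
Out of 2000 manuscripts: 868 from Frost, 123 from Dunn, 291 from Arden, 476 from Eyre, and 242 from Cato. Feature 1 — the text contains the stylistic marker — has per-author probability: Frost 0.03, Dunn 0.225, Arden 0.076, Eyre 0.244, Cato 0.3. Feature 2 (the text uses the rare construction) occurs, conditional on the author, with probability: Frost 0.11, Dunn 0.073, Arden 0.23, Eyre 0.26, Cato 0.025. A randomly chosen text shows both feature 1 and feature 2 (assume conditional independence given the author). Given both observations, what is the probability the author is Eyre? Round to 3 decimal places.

0.719

Prior × likelihood for each hypothesis:
  Frost: 0.434 × 0.03 × 0.11 = 0.0014322
  Dunn: 0.0615 × 0.225 × 0.073 = 0.0010101375
  Arden: 0.1455 × 0.076 × 0.23 = 0.00254334
  Eyre: 0.238 × 0.244 × 0.26 = 0.01509872
  Cato: 0.121 × 0.3 × 0.025 = 0.0009075
Sum = 0.0209918975.
P(Eyre | evidence) = 0.01509872 / 0.0209918975 ≈ 0.719.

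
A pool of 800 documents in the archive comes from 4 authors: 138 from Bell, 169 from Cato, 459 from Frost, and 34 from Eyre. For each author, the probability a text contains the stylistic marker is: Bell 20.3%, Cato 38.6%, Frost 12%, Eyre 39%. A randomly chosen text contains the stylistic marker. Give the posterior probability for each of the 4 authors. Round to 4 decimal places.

Prior × likelihood for each hypothesis:
  Bell: 0.1725 × 0.203 = 0.0350175
  Cato: 0.21125 × 0.386 = 0.0815425
  Frost: 0.57375 × 0.12 = 0.06885
  Eyre: 0.0425 × 0.39 = 0.016575
Normalizing constant = 0.201985.
P(Bell | marker) = 0.0350175/0.201985 ≈ 0.1734
P(Cato | marker) = 0.0815425/0.201985 ≈ 0.4037
P(Frost | marker) = 0.06885/0.201985 ≈ 0.3409
P(Eyre | marker) = 0.016575/0.201985 ≈ 0.0821

Bell 0.1734, Cato 0.4037, Frost 0.3409, Eyre 0.0821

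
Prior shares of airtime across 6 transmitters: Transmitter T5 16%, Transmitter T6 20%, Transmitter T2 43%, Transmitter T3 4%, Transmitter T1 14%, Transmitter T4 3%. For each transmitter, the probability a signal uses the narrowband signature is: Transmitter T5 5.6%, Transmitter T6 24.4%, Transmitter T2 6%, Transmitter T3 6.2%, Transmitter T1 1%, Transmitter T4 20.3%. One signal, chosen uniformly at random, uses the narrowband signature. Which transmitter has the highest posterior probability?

Transmitter T6

Prior × likelihood for each hypothesis:
  Transmitter T5: 0.16 × 0.056 = 0.00896
  Transmitter T6: 0.2 × 0.244 = 0.0488
  Transmitter T2: 0.43 × 0.06 = 0.0258
  Transmitter T3: 0.04 × 0.062 = 0.00248
  Transmitter T1: 0.14 × 0.01 = 0.0014
  Transmitter T4: 0.03 × 0.203 = 0.00609
Sum = 0.09353.
Largest term belongs to Transmitter T6, so Transmitter T6 is most probable.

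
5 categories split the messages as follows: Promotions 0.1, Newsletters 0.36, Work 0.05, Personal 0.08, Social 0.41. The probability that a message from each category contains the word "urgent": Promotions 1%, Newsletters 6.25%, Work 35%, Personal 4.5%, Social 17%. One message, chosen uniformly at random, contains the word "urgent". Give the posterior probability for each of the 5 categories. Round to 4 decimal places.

Prior × likelihood for each hypothesis:
  Promotions: 0.1 × 0.01 = 0.001
  Newsletters: 0.36 × 0.0625 = 0.0225
  Work: 0.05 × 0.35 = 0.0175
  Personal: 0.08 × 0.045 = 0.0036
  Social: 0.41 × 0.17 = 0.0697
Total = 0.1143.
P(Promotions | urgent-flag) = 0.001/0.1143 ≈ 0.0087
P(Newsletters | urgent-flag) = 0.0225/0.1143 ≈ 0.1969
P(Work | urgent-flag) = 0.0175/0.1143 ≈ 0.1531
P(Personal | urgent-flag) = 0.0036/0.1143 ≈ 0.0315
P(Social | urgent-flag) = 0.0697/0.1143 ≈ 0.6098
(Check: 0.0087+0.1969+0.1531+0.0315+0.6098 = 1.0000.)

Promotions 0.0087, Newsletters 0.1969, Work 0.1531, Personal 0.0315, Social 0.6098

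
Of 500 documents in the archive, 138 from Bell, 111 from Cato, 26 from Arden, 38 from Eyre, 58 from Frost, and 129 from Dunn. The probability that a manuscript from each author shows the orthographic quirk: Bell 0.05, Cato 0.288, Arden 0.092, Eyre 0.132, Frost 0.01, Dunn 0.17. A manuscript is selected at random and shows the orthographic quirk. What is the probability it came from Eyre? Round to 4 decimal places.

0.0729

Compute prior × likelihood for every hypothesis:
  Bell: 0.276 × 0.05 = 0.0138
  Cato: 0.222 × 0.288 = 0.063936
  Arden: 0.052 × 0.092 = 0.004784
  Eyre: 0.076 × 0.132 = 0.010032
  Frost: 0.116 × 0.01 = 0.00116
  Dunn: 0.258 × 0.17 = 0.04386
Sum = 0.137572.
P(Eyre | evidence) = 0.010032 / 0.137572 ≈ 0.0729.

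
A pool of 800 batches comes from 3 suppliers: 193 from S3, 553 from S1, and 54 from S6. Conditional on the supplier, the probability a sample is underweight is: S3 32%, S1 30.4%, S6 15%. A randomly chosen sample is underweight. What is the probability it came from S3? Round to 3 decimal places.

By Bayes' rule, posterior ∝ prior × likelihood:
  S3: 0.24125 × 0.32 = 0.0772
  S1: 0.69125 × 0.304 = 0.21014
  S6: 0.0675 × 0.15 = 0.010125
Normalizing constant = 0.297465.
P(S3 | evidence) = 0.0772 / 0.297465 ≈ 0.260.

0.260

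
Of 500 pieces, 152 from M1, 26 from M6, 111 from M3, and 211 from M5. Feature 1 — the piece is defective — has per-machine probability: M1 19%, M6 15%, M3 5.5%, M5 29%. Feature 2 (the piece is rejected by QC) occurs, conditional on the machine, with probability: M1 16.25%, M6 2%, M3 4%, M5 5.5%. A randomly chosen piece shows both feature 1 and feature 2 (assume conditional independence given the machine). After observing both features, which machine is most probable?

By Bayes' rule, posterior ∝ prior × likelihood:
  M1: 0.304 × 0.19 × 0.1625 = 0.009386
  M6: 0.052 × 0.15 × 0.02 = 0.000156
  M3: 0.222 × 0.055 × 0.04 = 0.0004884
  M5: 0.422 × 0.29 × 0.055 = 0.0067309
Sum = 0.0167613.
Largest term belongs to M1, so M1 is most probable.

M1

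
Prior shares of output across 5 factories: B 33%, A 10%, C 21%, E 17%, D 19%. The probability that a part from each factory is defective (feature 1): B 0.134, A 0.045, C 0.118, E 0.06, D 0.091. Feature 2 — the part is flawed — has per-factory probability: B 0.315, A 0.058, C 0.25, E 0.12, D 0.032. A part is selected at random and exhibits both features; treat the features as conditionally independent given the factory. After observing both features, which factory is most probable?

Prior × likelihood for each hypothesis:
  B: 0.33 × 0.134 × 0.315 = 0.0139293
  A: 0.1 × 0.045 × 0.058 = 0.000261
  C: 0.21 × 0.118 × 0.25 = 0.006195
  E: 0.17 × 0.06 × 0.12 = 0.001224
  D: 0.19 × 0.091 × 0.032 = 0.00055328
Sum = 0.02216258.
Largest term belongs to B, so B is most probable.

B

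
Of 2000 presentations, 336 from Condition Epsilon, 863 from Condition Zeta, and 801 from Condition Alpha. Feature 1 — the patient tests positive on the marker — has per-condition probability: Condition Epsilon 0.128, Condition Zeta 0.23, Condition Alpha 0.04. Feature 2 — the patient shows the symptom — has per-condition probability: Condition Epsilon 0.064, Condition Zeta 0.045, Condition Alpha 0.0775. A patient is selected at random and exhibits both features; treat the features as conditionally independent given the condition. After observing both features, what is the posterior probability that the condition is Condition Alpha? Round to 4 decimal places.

Compute prior × likelihood for every hypothesis:
  Condition Epsilon: 0.168 × 0.128 × 0.064 = 0.001376256
  Condition Zeta: 0.4315 × 0.23 × 0.045 = 0.004466025
  Condition Alpha: 0.4005 × 0.04 × 0.0775 = 0.00124155
Sum = 0.007083831.
P(Condition Alpha | evidence) = 0.00124155 / 0.007083831 ≈ 0.1753.

0.1753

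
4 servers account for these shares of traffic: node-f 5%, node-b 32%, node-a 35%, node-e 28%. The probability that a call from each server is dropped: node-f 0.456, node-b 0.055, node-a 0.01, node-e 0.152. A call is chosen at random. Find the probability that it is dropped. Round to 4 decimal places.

By Bayes' rule, posterior ∝ prior × likelihood:
  node-f: 0.05 × 0.456 = 0.0228
  node-b: 0.32 × 0.055 = 0.0176
  node-a: 0.35 × 0.01 = 0.0035
  node-e: 0.28 × 0.152 = 0.04256
P(dropped) = 0.0228 + 0.0176 + 0.0035 + 0.04256 = 0.08646 → 0.0865.

0.0865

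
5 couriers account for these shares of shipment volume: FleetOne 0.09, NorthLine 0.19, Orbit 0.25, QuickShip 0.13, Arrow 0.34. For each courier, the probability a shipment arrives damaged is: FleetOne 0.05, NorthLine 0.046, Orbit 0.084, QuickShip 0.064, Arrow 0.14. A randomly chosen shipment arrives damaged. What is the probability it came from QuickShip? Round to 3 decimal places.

By Bayes' rule, posterior ∝ prior × likelihood:
  FleetOne: 0.09 × 0.05 = 0.0045
  NorthLine: 0.19 × 0.046 = 0.00874
  Orbit: 0.25 × 0.084 = 0.021
  QuickShip: 0.13 × 0.064 = 0.00832
  Arrow: 0.34 × 0.14 = 0.0476
Total = 0.09016.
P(QuickShip | evidence) = 0.00832 / 0.09016 ≈ 0.092.

0.092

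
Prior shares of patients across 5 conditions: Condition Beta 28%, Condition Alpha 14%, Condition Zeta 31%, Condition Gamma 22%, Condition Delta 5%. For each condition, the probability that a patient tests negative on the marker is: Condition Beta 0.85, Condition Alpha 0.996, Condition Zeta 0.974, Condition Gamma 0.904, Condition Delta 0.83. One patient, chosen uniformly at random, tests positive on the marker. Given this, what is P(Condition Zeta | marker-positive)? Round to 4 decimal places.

0.1004

Taking complements, P(marker-positive | each) = Condition Beta 0.15, Condition Alpha 0.004, Condition Zeta 0.026, Condition Gamma 0.096, Condition Delta 0.17.
Unnormalized posteriors (prior × likelihood):
  Condition Beta: 0.28 × 0.15 = 0.042
  Condition Alpha: 0.14 × 0.004 = 0.00056
  Condition Zeta: 0.31 × 0.026 = 0.00806
  Condition Gamma: 0.22 × 0.096 = 0.02112
  Condition Delta: 0.05 × 0.17 = 0.0085
Normalizing constant = 0.08024.
P(Condition Zeta | evidence) = 0.00806 / 0.08024 ≈ 0.1004.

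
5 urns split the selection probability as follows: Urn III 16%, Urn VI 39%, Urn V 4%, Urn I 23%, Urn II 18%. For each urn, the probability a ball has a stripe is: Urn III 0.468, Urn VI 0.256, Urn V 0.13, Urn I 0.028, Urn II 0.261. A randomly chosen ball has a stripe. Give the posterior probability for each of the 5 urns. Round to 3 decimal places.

Prior × likelihood for each hypothesis:
  Urn III: 0.16 × 0.468 = 0.07488
  Urn VI: 0.39 × 0.256 = 0.09984
  Urn V: 0.04 × 0.13 = 0.0052
  Urn I: 0.23 × 0.028 = 0.00644
  Urn II: 0.18 × 0.261 = 0.04698
Total = 0.23334.
P(Urn III | striped) = 0.07488/0.23334 ≈ 0.321
P(Urn VI | striped) = 0.09984/0.23334 ≈ 0.428
P(Urn V | striped) = 0.0052/0.23334 ≈ 0.022
P(Urn I | striped) = 0.00644/0.23334 ≈ 0.028
P(Urn II | striped) = 0.04698/0.23334 ≈ 0.201
(Check: 0.321+0.428+0.022+0.028+0.201 = 1.000.)

Urn III 0.321, Urn VI 0.428, Urn V 0.022, Urn I 0.028, Urn II 0.201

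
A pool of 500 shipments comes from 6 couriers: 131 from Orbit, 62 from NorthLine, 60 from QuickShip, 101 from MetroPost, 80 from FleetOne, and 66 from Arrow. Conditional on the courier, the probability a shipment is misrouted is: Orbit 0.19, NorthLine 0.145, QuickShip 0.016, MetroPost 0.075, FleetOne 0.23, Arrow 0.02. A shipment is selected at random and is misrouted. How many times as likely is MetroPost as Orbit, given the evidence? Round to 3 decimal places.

Prior × likelihood for each hypothesis:
  Orbit: 0.262 × 0.19 = 0.04978
  NorthLine: 0.124 × 0.145 = 0.01798
  QuickShip: 0.12 × 0.016 = 0.00192
  MetroPost: 0.202 × 0.075 = 0.01515
  FleetOne: 0.16 × 0.23 = 0.0368
  Arrow: 0.132 × 0.02 = 0.00264
Total = 0.12427.
The ratio is 0.01515 / 0.04978 (the normalizer cancels) = 0.304.

0.304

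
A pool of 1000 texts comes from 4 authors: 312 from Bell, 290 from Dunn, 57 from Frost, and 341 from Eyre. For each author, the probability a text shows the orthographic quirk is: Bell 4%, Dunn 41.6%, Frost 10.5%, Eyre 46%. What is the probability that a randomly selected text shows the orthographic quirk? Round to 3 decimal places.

By Bayes' rule, posterior ∝ prior × likelihood:
  Bell: 0.312 × 0.04 = 0.01248
  Dunn: 0.29 × 0.416 = 0.12064
  Frost: 0.057 × 0.105 = 0.005985
  Eyre: 0.341 × 0.46 = 0.15686
P(quirk) = 0.01248 + 0.12064 + 0.005985 + 0.15686 = 0.295965 → 0.296.

0.296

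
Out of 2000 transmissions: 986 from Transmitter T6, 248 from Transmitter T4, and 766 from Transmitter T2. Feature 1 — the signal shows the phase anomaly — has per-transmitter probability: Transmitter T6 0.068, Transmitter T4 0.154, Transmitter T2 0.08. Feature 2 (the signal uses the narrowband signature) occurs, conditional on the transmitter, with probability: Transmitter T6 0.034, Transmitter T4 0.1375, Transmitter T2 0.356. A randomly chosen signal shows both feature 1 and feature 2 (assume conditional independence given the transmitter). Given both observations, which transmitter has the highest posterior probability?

Transmitter T2

Prior × likelihood for each hypothesis:
  Transmitter T6: 0.493 × 0.068 × 0.034 = 0.001139816
  Transmitter T4: 0.124 × 0.154 × 0.1375 = 0.0026257
  Transmitter T2: 0.383 × 0.08 × 0.356 = 0.01090784
Normalizing constant = 0.014673356.
Largest term belongs to Transmitter T2, so Transmitter T2 is most probable.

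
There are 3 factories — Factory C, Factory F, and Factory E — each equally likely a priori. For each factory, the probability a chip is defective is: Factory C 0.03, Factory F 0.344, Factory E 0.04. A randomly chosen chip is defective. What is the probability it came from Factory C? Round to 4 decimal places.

0.0725

Since the prior is uniform, the posterior is proportional to the likelihood:
  Factory C: 0.03
  Factory F: 0.344
  Factory E: 0.04
Sum = 0.414.
P(Factory C | evidence) = 0.03 / 0.414 ≈ 0.0725.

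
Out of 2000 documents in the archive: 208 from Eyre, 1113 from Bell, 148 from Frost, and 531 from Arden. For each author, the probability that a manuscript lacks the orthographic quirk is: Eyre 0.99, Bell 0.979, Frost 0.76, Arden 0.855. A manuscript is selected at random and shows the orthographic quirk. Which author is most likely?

Taking complements, P(quirk | each) = Eyre 0.01, Bell 0.021, Frost 0.24, Arden 0.145.
Prior × likelihood for each hypothesis:
  Eyre: 0.104 × 0.01 = 0.00104
  Bell: 0.5565 × 0.021 = 0.0116865
  Frost: 0.074 × 0.24 = 0.01776
  Arden: 0.2655 × 0.145 = 0.0384975
Total = 0.068984.
Largest term belongs to Arden, so Arden is most probable.

Arden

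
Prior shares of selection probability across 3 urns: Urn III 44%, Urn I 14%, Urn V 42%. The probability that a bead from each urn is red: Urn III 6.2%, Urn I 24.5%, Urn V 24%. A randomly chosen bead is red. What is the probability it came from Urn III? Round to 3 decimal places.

Prior × likelihood for each hypothesis:
  Urn III: 0.44 × 0.062 = 0.02728
  Urn I: 0.14 × 0.245 = 0.0343
  Urn V: 0.42 × 0.24 = 0.1008
Sum = 0.16238.
P(Urn III | evidence) = 0.02728 / 0.16238 ≈ 0.168.

0.168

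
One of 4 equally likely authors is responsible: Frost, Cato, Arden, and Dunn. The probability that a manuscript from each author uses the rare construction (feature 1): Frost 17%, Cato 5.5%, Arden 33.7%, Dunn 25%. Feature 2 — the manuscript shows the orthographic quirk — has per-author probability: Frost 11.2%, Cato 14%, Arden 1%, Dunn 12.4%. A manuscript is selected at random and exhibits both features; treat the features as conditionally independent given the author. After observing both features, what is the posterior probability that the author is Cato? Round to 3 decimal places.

With a uniform prior (1/4 each), posterior ∝ likelihood:
  Frost: 0.17 × 0.112 = 0.01904
  Cato: 0.055 × 0.14 = 0.0077
  Arden: 0.337 × 0.01 = 0.00337
  Dunn: 0.25 × 0.124 = 0.031
Normalizing constant = 0.06111.
P(Cato | evidence) = 0.0077 / 0.06111 ≈ 0.126.

0.126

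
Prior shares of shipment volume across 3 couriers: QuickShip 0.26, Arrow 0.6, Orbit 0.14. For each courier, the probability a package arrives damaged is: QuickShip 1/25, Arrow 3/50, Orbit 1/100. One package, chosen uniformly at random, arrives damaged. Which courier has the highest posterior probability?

Arrow

Compute prior × likelihood for every hypothesis:
  QuickShip: 0.26 × 0.04 = 0.0104
  Arrow: 0.6 × 0.06 = 0.036
  Orbit: 0.14 × 0.01 = 0.0014
Sum = 0.0478.
Largest term belongs to Arrow, so Arrow is most probable.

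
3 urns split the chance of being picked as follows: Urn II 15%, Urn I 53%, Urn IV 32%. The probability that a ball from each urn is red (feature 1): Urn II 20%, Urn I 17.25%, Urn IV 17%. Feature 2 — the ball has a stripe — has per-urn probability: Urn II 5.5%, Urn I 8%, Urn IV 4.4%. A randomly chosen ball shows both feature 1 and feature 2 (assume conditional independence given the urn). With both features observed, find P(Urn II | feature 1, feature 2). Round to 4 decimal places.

By Bayes' rule, posterior ∝ prior × likelihood:
  Urn II: 0.15 × 0.2 × 0.055 = 0.00165
  Urn I: 0.53 × 0.1725 × 0.08 = 0.007314
  Urn IV: 0.32 × 0.17 × 0.044 = 0.0023936
Sum = 0.0113576.
P(Urn II | evidence) = 0.00165 / 0.0113576 ≈ 0.1453.

0.1453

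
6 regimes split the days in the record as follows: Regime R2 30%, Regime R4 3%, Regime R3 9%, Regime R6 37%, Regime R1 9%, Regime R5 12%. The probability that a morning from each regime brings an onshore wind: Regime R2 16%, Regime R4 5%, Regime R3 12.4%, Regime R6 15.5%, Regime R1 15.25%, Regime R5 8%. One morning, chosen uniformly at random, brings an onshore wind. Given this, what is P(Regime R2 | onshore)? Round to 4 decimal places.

0.3396

Compute prior × likelihood for every hypothesis:
  Regime R2: 0.3 × 0.16 = 0.048
  Regime R4: 0.03 × 0.05 = 0.0015
  Regime R3: 0.09 × 0.124 = 0.01116
  Regime R6: 0.37 × 0.155 = 0.05735
  Regime R1: 0.09 × 0.1525 = 0.013725
  Regime R5: 0.12 × 0.08 = 0.0096
Sum = 0.141335.
P(Regime R2 | evidence) = 0.048 / 0.141335 ≈ 0.3396.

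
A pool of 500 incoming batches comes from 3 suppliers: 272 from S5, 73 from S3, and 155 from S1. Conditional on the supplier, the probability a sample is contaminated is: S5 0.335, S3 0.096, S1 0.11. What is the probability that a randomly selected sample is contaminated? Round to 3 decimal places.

Unnormalized posteriors (prior × likelihood):
  S5: 0.544 × 0.335 = 0.18224
  S3: 0.146 × 0.096 = 0.014016
  S1: 0.31 × 0.11 = 0.0341
P(contaminated) = 0.18224 + 0.014016 + 0.0341 = 0.230356 → 0.230.

0.230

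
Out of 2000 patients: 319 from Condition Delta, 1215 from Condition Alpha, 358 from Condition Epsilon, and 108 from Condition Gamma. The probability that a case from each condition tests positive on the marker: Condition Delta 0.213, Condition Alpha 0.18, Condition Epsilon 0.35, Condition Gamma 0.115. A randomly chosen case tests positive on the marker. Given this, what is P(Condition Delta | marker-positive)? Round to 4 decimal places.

0.1601

Prior × likelihood for each hypothesis:
  Condition Delta: 0.1595 × 0.213 = 0.0339735
  Condition Alpha: 0.6075 × 0.18 = 0.10935
  Condition Epsilon: 0.179 × 0.35 = 0.06265
  Condition Gamma: 0.054 × 0.115 = 0.00621
Normalizing constant = 0.2121835.
P(Condition Delta | evidence) = 0.0339735 / 0.2121835 ≈ 0.1601.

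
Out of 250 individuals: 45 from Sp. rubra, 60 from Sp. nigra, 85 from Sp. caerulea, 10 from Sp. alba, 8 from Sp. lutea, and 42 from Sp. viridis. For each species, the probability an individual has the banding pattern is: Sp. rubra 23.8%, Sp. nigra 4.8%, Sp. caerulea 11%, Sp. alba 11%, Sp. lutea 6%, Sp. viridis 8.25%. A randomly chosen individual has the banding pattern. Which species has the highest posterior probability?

Sp. rubra

Unnormalized posteriors (prior × likelihood):
  Sp. rubra: 0.18 × 0.238 = 0.04284
  Sp. nigra: 0.24 × 0.048 = 0.01152
  Sp. caerulea: 0.34 × 0.11 = 0.0374
  Sp. alba: 0.04 × 0.11 = 0.0044
  Sp. lutea: 0.032 × 0.06 = 0.00192
  Sp. viridis: 0.168 × 0.0825 = 0.01386
Normalizing constant = 0.11194.
Largest term belongs to Sp. rubra, so Sp. rubra is most probable.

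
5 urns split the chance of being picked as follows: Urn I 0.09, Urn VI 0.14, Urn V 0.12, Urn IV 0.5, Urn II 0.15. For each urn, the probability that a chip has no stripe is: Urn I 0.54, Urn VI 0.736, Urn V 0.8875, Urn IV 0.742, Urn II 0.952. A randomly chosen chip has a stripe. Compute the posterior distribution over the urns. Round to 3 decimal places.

Taking complements, P(striped | each) = Urn I 0.46, Urn VI 0.264, Urn V 0.1125, Urn IV 0.258, Urn II 0.048.
Prior × likelihood for each hypothesis:
  Urn I: 0.09 × 0.46 = 0.0414
  Urn VI: 0.14 × 0.264 = 0.03696
  Urn V: 0.12 × 0.1125 = 0.0135
  Urn IV: 0.5 × 0.258 = 0.129
  Urn II: 0.15 × 0.048 = 0.0072
Total = 0.22806.
P(Urn I | striped) = 0.0414/0.22806 ≈ 0.182
P(Urn VI | striped) = 0.03696/0.22806 ≈ 0.162
P(Urn V | striped) = 0.0135/0.22806 ≈ 0.059
P(Urn IV | striped) = 0.129/0.22806 ≈ 0.566
P(Urn II | striped) = 0.0072/0.22806 ≈ 0.032
(Check: 0.182+0.162+0.059+0.566+0.032 = 1.001.)

Urn I 0.182, Urn VI 0.162, Urn V 0.059, Urn IV 0.566, Urn II 0.032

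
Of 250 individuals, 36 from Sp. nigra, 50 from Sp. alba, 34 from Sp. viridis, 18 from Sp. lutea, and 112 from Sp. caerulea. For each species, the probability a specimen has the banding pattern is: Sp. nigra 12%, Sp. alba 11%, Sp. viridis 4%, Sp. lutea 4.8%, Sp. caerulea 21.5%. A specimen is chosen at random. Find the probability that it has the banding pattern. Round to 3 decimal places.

By Bayes' rule, posterior ∝ prior × likelihood:
  Sp. nigra: 0.144 × 0.12 = 0.01728
  Sp. alba: 0.2 × 0.11 = 0.022
  Sp. viridis: 0.136 × 0.04 = 0.00544
  Sp. lutea: 0.072 × 0.048 = 0.003456
  Sp. caerulea: 0.448 × 0.215 = 0.09632
P(banded) = 0.01728 + 0.022 + 0.00544 + 0.003456 + 0.09632 = 0.144496 → 0.144.

0.144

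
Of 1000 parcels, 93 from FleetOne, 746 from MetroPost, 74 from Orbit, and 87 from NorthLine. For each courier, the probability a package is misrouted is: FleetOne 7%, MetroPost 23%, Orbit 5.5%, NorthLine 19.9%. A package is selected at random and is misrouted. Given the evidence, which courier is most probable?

MetroPost

Prior × likelihood for each hypothesis:
  FleetOne: 0.093 × 0.07 = 0.00651
  MetroPost: 0.746 × 0.23 = 0.17158
  Orbit: 0.074 × 0.055 = 0.00407
  NorthLine: 0.087 × 0.199 = 0.017313
Sum = 0.199473.
Largest term belongs to MetroPost, so MetroPost is most probable.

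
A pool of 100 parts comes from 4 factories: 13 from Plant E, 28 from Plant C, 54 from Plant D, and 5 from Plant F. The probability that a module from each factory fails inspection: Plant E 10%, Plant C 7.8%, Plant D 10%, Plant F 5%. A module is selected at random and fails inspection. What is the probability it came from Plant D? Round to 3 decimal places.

Unnormalized posteriors (prior × likelihood):
  Plant E: 0.13 × 0.1 = 0.013
  Plant C: 0.28 × 0.078 = 0.02184
  Plant D: 0.54 × 0.1 = 0.054
  Plant F: 0.05 × 0.05 = 0.0025
Total = 0.09134.
P(Plant D | evidence) = 0.054 / 0.09134 ≈ 0.591.

0.591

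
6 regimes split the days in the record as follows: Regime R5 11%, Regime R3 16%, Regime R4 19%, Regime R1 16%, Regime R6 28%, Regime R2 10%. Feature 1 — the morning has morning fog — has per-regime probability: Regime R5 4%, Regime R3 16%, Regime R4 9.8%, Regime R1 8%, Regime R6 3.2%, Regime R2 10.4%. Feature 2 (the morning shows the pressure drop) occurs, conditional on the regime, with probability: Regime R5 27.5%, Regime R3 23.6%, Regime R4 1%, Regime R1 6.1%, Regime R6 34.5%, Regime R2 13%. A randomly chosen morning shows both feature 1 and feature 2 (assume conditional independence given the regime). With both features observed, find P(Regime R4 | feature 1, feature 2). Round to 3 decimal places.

0.015

Compute prior × likelihood for every hypothesis:
  Regime R5: 0.11 × 0.04 × 0.275 = 0.00121
  Regime R3: 0.16 × 0.16 × 0.236 = 0.0060416
  Regime R4: 0.19 × 0.098 × 0.01 = 0.0001862
  Regime R1: 0.16 × 0.08 × 0.061 = 0.0007808
  Regime R6: 0.28 × 0.032 × 0.345 = 0.0030912
  Regime R2: 0.1 × 0.104 × 0.13 = 0.001352
Total = 0.0126618.
P(Regime R4 | evidence) = 0.0001862 / 0.0126618 ≈ 0.015.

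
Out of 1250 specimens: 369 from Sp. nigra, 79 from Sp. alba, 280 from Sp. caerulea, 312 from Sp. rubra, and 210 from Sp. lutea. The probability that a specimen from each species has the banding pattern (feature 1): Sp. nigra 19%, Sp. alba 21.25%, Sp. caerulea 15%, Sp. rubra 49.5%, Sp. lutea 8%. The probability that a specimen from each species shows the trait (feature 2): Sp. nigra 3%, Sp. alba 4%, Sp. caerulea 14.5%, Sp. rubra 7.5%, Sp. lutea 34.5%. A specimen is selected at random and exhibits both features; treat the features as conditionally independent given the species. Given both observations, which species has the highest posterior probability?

By Bayes' rule, posterior ∝ prior × likelihood:
  Sp. nigra: 0.2952 × 0.19 × 0.03 = 0.00168264
  Sp. alba: 0.0632 × 0.2125 × 0.04 = 0.0005372
  Sp. caerulea: 0.224 × 0.15 × 0.145 = 0.004872
  Sp. rubra: 0.2496 × 0.495 × 0.075 = 0.0092664
  Sp. lutea: 0.168 × 0.08 × 0.345 = 0.0046368
Total = 0.02099504.
Largest term belongs to Sp. rubra, so Sp. rubra is most probable.

Sp. rubra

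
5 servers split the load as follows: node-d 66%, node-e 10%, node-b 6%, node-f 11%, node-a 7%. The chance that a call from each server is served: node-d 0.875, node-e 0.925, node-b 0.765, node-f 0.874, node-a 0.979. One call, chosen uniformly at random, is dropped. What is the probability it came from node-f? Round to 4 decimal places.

Taking complements, P(dropped | each) = node-d 0.125, node-e 0.075, node-b 0.235, node-f 0.126, node-a 0.021.
By Bayes' rule, posterior ∝ prior × likelihood:
  node-d: 0.66 × 0.125 = 0.0825
  node-e: 0.1 × 0.075 = 0.0075
  node-b: 0.06 × 0.235 = 0.0141
  node-f: 0.11 × 0.126 = 0.01386
  node-a: 0.07 × 0.021 = 0.00147
Normalizing constant = 0.11943.
P(node-f | evidence) = 0.01386 / 0.11943 ≈ 0.1161.

0.1161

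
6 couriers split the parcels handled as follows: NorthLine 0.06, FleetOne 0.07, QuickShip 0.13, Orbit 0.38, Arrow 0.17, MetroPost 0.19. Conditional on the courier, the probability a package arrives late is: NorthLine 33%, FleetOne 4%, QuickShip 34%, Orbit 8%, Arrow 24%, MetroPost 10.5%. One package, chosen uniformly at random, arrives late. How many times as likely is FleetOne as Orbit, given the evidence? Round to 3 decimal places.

0.092

Prior × likelihood for each hypothesis:
  NorthLine: 0.06 × 0.33 = 0.0198
  FleetOne: 0.07 × 0.04 = 0.0028
  QuickShip: 0.13 × 0.34 = 0.0442
  Orbit: 0.38 × 0.08 = 0.0304
  Arrow: 0.17 × 0.24 = 0.0408
  MetroPost: 0.19 × 0.105 = 0.01995
Sum = 0.15795.
The ratio is 0.0028 / 0.0304 (the normalizer cancels) = 0.092.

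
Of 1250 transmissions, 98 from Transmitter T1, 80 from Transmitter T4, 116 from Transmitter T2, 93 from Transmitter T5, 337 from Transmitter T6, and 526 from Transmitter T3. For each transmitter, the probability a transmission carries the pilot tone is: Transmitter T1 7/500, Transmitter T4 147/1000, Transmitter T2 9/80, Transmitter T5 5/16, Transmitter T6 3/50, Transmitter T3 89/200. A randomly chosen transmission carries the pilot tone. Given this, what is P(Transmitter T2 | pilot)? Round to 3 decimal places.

Unnormalized posteriors (prior × likelihood):
  Transmitter T1: 0.0784 × 0.014 = 0.0010976
  Transmitter T4: 0.064 × 0.147 = 0.009408
  Transmitter T2: 0.0928 × 0.1125 = 0.01044
  Transmitter T5: 0.0744 × 0.3125 = 0.02325
  Transmitter T6: 0.2696 × 0.06 = 0.016176
  Transmitter T3: 0.4208 × 0.445 = 0.187256
Sum = 0.2476276.
P(Transmitter T2 | evidence) = 0.01044 / 0.2476276 ≈ 0.042.

0.042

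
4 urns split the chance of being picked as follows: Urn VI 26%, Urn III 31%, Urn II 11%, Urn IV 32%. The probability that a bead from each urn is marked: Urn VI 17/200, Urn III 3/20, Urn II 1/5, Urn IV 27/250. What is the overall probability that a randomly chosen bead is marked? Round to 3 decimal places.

0.125

Compute prior × likelihood for every hypothesis:
  Urn VI: 0.26 × 0.085 = 0.0221
  Urn III: 0.31 × 0.15 = 0.0465
  Urn II: 0.11 × 0.2 = 0.022
  Urn IV: 0.32 × 0.108 = 0.03456
P(marked) = 0.0221 + 0.0465 + 0.022 + 0.03456 = 0.12516 → 0.125.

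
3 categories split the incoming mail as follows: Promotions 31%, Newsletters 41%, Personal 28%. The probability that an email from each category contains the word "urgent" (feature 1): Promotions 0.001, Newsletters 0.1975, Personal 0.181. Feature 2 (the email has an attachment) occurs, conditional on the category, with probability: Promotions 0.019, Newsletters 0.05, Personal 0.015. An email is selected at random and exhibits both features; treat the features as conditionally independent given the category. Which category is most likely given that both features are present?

Unnormalized posteriors (prior × likelihood):
  Promotions: 0.31 × 0.001 × 0.019 = 0.00000589
  Newsletters: 0.41 × 0.1975 × 0.05 = 0.00404875
  Personal: 0.28 × 0.181 × 0.015 = 0.0007602
Normalizing constant = 0.00481484.
Largest term belongs to Newsletters, so Newsletters is most probable.

Newsletters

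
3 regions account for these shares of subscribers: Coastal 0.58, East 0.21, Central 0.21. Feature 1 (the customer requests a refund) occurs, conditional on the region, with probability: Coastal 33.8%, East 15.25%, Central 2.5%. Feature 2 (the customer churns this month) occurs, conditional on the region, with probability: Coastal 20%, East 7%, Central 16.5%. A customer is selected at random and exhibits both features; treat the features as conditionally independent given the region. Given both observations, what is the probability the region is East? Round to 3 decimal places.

Compute prior × likelihood for every hypothesis:
  Coastal: 0.58 × 0.338 × 0.2 = 0.039208
  East: 0.21 × 0.1525 × 0.07 = 0.00224175
  Central: 0.21 × 0.025 × 0.165 = 0.00086625
Sum = 0.042316.
P(East | evidence) = 0.00224175 / 0.042316 ≈ 0.053.

0.053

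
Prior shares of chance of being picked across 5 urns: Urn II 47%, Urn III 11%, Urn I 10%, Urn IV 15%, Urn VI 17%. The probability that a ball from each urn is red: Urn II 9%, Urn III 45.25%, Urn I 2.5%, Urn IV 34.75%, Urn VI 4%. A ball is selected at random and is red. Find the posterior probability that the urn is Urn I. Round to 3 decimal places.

Compute prior × likelihood for every hypothesis:
  Urn II: 0.47 × 0.09 = 0.0423
  Urn III: 0.11 × 0.4525 = 0.049775
  Urn I: 0.1 × 0.025 = 0.0025
  Urn IV: 0.15 × 0.3475 = 0.052125
  Urn VI: 0.17 × 0.04 = 0.0068
Total = 0.1535.
P(Urn I | evidence) = 0.0025 / 0.1535 ≈ 0.016.

0.016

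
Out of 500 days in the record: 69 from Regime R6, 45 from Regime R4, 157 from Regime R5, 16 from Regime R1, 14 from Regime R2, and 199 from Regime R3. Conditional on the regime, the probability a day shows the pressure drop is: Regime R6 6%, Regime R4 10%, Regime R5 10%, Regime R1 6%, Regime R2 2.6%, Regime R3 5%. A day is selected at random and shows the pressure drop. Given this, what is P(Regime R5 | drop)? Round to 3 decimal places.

0.441

Compute prior × likelihood for every hypothesis:
  Regime R6: 0.138 × 0.06 = 0.00828
  Regime R4: 0.09 × 0.1 = 0.009
  Regime R5: 0.314 × 0.1 = 0.0314
  Regime R1: 0.032 × 0.06 = 0.00192
  Regime R2: 0.028 × 0.026 = 0.000728
  Regime R3: 0.398 × 0.05 = 0.0199
Sum = 0.071228.
P(Regime R5 | evidence) = 0.0314 / 0.071228 ≈ 0.441.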